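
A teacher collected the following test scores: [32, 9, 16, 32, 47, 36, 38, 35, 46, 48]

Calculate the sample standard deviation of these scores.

12.8534

Step 1: Compute the mean: 33.9
Step 2: Sum of squared deviations from the mean: 1486.9
Step 3: Sample variance = 1486.9 / 9 = 165.2111
Step 4: Standard deviation = sqrt(165.2111) = 12.8534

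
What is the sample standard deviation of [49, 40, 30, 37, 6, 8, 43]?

17.0182

Step 1: Compute the mean: 30.4286
Step 2: Sum of squared deviations from the mean: 1737.7143
Step 3: Sample variance = 1737.7143 / 6 = 289.619
Step 4: Standard deviation = sqrt(289.619) = 17.0182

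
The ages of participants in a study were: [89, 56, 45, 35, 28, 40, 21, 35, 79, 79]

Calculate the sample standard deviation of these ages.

23.8842

Step 1: Compute the mean: 50.7
Step 2: Sum of squared deviations from the mean: 5134.1
Step 3: Sample variance = 5134.1 / 9 = 570.4556
Step 4: Standard deviation = sqrt(570.4556) = 23.8842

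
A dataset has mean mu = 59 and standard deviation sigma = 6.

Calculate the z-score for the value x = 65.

1

Step 1: Recall the z-score formula: z = (x - mu) / sigma
Step 2: Substitute values: z = (65 - 59) / 6
Step 3: z = 6 / 6 = 1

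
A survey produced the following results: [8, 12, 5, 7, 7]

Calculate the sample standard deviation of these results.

2.5884

Step 1: Compute the mean: 7.8
Step 2: Sum of squared deviations from the mean: 26.8
Step 3: Sample variance = 26.8 / 4 = 6.7
Step 4: Standard deviation = sqrt(6.7) = 2.5884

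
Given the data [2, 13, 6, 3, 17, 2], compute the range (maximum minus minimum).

15

Step 1: Identify the maximum value: max = 17
Step 2: Identify the minimum value: min = 2
Step 3: Range = max - min = 17 - 2 = 15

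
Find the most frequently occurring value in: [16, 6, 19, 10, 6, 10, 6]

6

Step 1: Count the frequency of each value:
  6: appears 3 time(s)
  10: appears 2 time(s)
  16: appears 1 time(s)
  19: appears 1 time(s)
Step 2: The value 6 appears most frequently (3 times).
Step 3: Mode = 6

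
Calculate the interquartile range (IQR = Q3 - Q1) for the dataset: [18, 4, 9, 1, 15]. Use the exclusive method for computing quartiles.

14

Step 1: Sort the data: [1, 4, 9, 15, 18]
Step 2: n = 5
Step 3: Using the exclusive quartile method:
  Q1 = 2.5
  Q2 (median) = 9
  Q3 = 16.5
  IQR = Q3 - Q1 = 16.5 - 2.5 = 14
Step 4: IQR = 14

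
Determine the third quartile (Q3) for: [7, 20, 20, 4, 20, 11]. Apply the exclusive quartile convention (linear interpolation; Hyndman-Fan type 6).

20

Step 1: Sort the data: [4, 7, 11, 20, 20, 20]
Step 2: n = 6
Step 3: Using the exclusive quartile method:
  Q1 = 6.25
  Q2 (median) = 15.5
  Q3 = 20
  IQR = Q3 - Q1 = 20 - 6.25 = 13.75
Step 4: Q3 = 20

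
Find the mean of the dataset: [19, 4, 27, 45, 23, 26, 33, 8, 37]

24.6667

Step 1: Sum all values: 19 + 4 + 27 + 45 + 23 + 26 + 33 + 8 + 37 = 222
Step 2: Count the number of values: n = 9
Step 3: Mean = sum / n = 222 / 9 = 24.6667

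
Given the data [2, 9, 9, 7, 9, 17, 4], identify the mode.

9

Step 1: Count the frequency of each value:
  2: appears 1 time(s)
  4: appears 1 time(s)
  7: appears 1 time(s)
  9: appears 3 time(s)
  17: appears 1 time(s)
Step 2: The value 9 appears most frequently (3 times).
Step 3: Mode = 9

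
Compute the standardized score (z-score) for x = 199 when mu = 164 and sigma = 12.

2.9167

Step 1: Recall the z-score formula: z = (x - mu) / sigma
Step 2: Substitute values: z = (199 - 164) / 12
Step 3: z = 35 / 12 = 2.9167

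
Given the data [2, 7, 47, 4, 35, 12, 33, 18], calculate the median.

15

Step 1: Sort the data in ascending order: [2, 4, 7, 12, 18, 33, 35, 47]
Step 2: The number of values is n = 8.
Step 3: Since n is even, the median is the average of positions 4 and 5:
  Median = (12 + 18) / 2 = 15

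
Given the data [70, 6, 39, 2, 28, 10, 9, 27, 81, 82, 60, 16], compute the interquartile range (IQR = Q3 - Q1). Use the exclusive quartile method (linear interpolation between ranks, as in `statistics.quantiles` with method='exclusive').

58.25

Step 1: Sort the data: [2, 6, 9, 10, 16, 27, 28, 39, 60, 70, 81, 82]
Step 2: n = 12
Step 3: Using the exclusive quartile method:
  Q1 = 9.25
  Q2 (median) = 27.5
  Q3 = 67.5
  IQR = Q3 - Q1 = 67.5 - 9.25 = 58.25
Step 4: IQR = 58.25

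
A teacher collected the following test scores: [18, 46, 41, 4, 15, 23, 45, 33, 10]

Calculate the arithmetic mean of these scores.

26.1111

Step 1: Sum all values: 18 + 46 + 41 + 4 + 15 + 23 + 45 + 33 + 10 = 235
Step 2: Count the number of values: n = 9
Step 3: Mean = sum / n = 235 / 9 = 26.1111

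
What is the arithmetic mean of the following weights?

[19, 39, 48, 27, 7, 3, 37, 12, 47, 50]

28.9

Step 1: Sum all values: 19 + 39 + 48 + 27 + 7 + 3 + 37 + 12 + 47 + 50 = 289
Step 2: Count the number of values: n = 10
Step 3: Mean = sum / n = 289 / 10 = 28.9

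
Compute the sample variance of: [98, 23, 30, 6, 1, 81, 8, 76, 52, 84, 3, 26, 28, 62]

1129.2967

Step 1: Compute the mean: (98 + 23 + 30 + 6 + 1 + 81 + 8 + 76 + 52 + 84 + 3 + 26 + 28 + 62) / 14 = 41.2857
Step 2: Compute squared deviations from the mean:
  (98 - 41.2857)^2 = 3216.5102
  (23 - 41.2857)^2 = 334.3673
  (30 - 41.2857)^2 = 127.3673
  (6 - 41.2857)^2 = 1245.0816
  (1 - 41.2857)^2 = 1622.9388
  (81 - 41.2857)^2 = 1577.2245
  (8 - 41.2857)^2 = 1107.9388
  (76 - 41.2857)^2 = 1205.0816
  (52 - 41.2857)^2 = 114.7959
  (84 - 41.2857)^2 = 1824.5102
  (3 - 41.2857)^2 = 1465.7959
  (26 - 41.2857)^2 = 233.6531
  (28 - 41.2857)^2 = 176.5102
  (62 - 41.2857)^2 = 429.0816
Step 3: Sum of squared deviations = 14680.8571
Step 4: Sample variance = 14680.8571 / 13 = 1129.2967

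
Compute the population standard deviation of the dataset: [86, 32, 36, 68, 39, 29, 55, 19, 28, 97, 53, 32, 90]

25.2662

Step 1: Compute the mean: 51.0769
Step 2: Sum of squared deviations from the mean: 8298.9231
Step 3: Population variance = 8298.9231 / 13 = 638.3787
Step 4: Standard deviation = sqrt(638.3787) = 25.2662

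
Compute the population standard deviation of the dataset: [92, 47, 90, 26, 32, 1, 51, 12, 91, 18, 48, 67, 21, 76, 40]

29.0261

Step 1: Compute the mean: 47.4667
Step 2: Sum of squared deviations from the mean: 12637.7333
Step 3: Population variance = 12637.7333 / 15 = 842.5156
Step 4: Standard deviation = sqrt(842.5156) = 29.0261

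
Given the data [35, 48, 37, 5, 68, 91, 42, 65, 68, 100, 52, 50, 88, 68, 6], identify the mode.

68

Step 1: Count the frequency of each value:
  5: appears 1 time(s)
  6: appears 1 time(s)
  35: appears 1 time(s)
  37: appears 1 time(s)
  42: appears 1 time(s)
  48: appears 1 time(s)
  50: appears 1 time(s)
  52: appears 1 time(s)
  65: appears 1 time(s)
  68: appears 3 time(s)
  88: appears 1 time(s)
  91: appears 1 time(s)
  100: appears 1 time(s)
Step 2: The value 68 appears most frequently (3 times).
Step 3: Mode = 68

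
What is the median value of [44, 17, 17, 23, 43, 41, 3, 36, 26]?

26

Step 1: Sort the data in ascending order: [3, 17, 17, 23, 26, 36, 41, 43, 44]
Step 2: The number of values is n = 9.
Step 3: Since n is odd, the median is the middle value at position 5: 26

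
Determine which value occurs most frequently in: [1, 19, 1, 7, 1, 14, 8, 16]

1

Step 1: Count the frequency of each value:
  1: appears 3 time(s)
  7: appears 1 time(s)
  8: appears 1 time(s)
  14: appears 1 time(s)
  16: appears 1 time(s)
  19: appears 1 time(s)
Step 2: The value 1 appears most frequently (3 times).
Step 3: Mode = 1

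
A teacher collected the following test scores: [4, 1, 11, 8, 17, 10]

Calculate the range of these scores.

16

Step 1: Identify the maximum value: max = 17
Step 2: Identify the minimum value: min = 1
Step 3: Range = max - min = 17 - 1 = 16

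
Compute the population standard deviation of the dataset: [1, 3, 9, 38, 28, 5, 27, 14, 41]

14.4846

Step 1: Compute the mean: 18.4444
Step 2: Sum of squared deviations from the mean: 1888.2222
Step 3: Population variance = 1888.2222 / 9 = 209.8025
Step 4: Standard deviation = sqrt(209.8025) = 14.4846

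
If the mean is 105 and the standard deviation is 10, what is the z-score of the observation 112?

0.7

Step 1: Recall the z-score formula: z = (x - mu) / sigma
Step 2: Substitute values: z = (112 - 105) / 10
Step 3: z = 7 / 10 = 0.7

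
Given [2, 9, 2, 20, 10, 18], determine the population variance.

48.8056

Step 1: Compute the mean: (2 + 9 + 2 + 20 + 10 + 18) / 6 = 10.1667
Step 2: Compute squared deviations from the mean:
  (2 - 10.1667)^2 = 66.6944
  (9 - 10.1667)^2 = 1.3611
  (2 - 10.1667)^2 = 66.6944
  (20 - 10.1667)^2 = 96.6944
  (10 - 10.1667)^2 = 0.0278
  (18 - 10.1667)^2 = 61.3611
Step 3: Sum of squared deviations = 292.8333
Step 4: Population variance = 292.8333 / 6 = 48.8056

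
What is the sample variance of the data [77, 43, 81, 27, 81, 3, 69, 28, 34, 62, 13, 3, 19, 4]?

892.2857

Step 1: Compute the mean: (77 + 43 + 81 + 27 + 81 + 3 + 69 + 28 + 34 + 62 + 13 + 3 + 19 + 4) / 14 = 38.8571
Step 2: Compute squared deviations from the mean:
  (77 - 38.8571)^2 = 1454.8776
  (43 - 38.8571)^2 = 17.1633
  (81 - 38.8571)^2 = 1776.0204
  (27 - 38.8571)^2 = 140.5918
  (81 - 38.8571)^2 = 1776.0204
  (3 - 38.8571)^2 = 1285.7347
  (69 - 38.8571)^2 = 908.5918
  (28 - 38.8571)^2 = 117.8776
  (34 - 38.8571)^2 = 23.5918
  (62 - 38.8571)^2 = 535.5918
  (13 - 38.8571)^2 = 668.5918
  (3 - 38.8571)^2 = 1285.7347
  (19 - 38.8571)^2 = 394.3061
  (4 - 38.8571)^2 = 1215.0204
Step 3: Sum of squared deviations = 11599.7143
Step 4: Sample variance = 11599.7143 / 13 = 892.2857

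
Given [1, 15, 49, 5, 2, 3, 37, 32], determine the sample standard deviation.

18.7693

Step 1: Compute the mean: 18
Step 2: Sum of squared deviations from the mean: 2466
Step 3: Sample variance = 2466 / 7 = 352.2857
Step 4: Standard deviation = sqrt(352.2857) = 18.7693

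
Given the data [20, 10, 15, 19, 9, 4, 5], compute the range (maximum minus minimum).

16

Step 1: Identify the maximum value: max = 20
Step 2: Identify the minimum value: min = 4
Step 3: Range = max - min = 20 - 4 = 16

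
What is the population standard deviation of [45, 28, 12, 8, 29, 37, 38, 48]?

13.5641

Step 1: Compute the mean: 30.625
Step 2: Sum of squared deviations from the mean: 1471.875
Step 3: Population variance = 1471.875 / 8 = 183.9844
Step 4: Standard deviation = sqrt(183.9844) = 13.5641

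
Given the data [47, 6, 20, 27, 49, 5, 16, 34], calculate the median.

23.5

Step 1: Sort the data in ascending order: [5, 6, 16, 20, 27, 34, 47, 49]
Step 2: The number of values is n = 8.
Step 3: Since n is even, the median is the average of positions 4 and 5:
  Median = (20 + 27) / 2 = 23.5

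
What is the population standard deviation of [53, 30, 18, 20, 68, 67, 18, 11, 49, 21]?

20.5682

Step 1: Compute the mean: 35.5
Step 2: Sum of squared deviations from the mean: 4230.5
Step 3: Population variance = 4230.5 / 10 = 423.05
Step 4: Standard deviation = sqrt(423.05) = 20.5682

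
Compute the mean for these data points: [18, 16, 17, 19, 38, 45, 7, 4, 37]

22.3333

Step 1: Sum all values: 18 + 16 + 17 + 19 + 38 + 45 + 7 + 4 + 37 = 201
Step 2: Count the number of values: n = 9
Step 3: Mean = sum / n = 201 / 9 = 22.3333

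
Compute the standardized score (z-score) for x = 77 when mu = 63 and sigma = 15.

0.9333

Step 1: Recall the z-score formula: z = (x - mu) / sigma
Step 2: Substitute values: z = (77 - 63) / 15
Step 3: z = 14 / 15 = 0.9333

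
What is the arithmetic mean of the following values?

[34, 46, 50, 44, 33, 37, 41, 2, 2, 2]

29.1

Step 1: Sum all values: 34 + 46 + 50 + 44 + 33 + 37 + 41 + 2 + 2 + 2 = 291
Step 2: Count the number of values: n = 10
Step 3: Mean = sum / n = 291 / 10 = 29.1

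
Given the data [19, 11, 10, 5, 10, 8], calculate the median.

10

Step 1: Sort the data in ascending order: [5, 8, 10, 10, 11, 19]
Step 2: The number of values is n = 6.
Step 3: Since n is even, the median is the average of positions 3 and 4:
  Median = (10 + 10) / 2 = 10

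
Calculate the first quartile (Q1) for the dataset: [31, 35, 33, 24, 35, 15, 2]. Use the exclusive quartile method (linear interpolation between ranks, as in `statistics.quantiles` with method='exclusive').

15

Step 1: Sort the data: [2, 15, 24, 31, 33, 35, 35]
Step 2: n = 7
Step 3: Using the exclusive quartile method:
  Q1 = 15
  Q2 (median) = 31
  Q3 = 35
  IQR = Q3 - Q1 = 35 - 15 = 20
Step 4: Q1 = 15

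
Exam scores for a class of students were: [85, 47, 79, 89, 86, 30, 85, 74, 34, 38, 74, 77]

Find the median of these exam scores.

75.5

Step 1: Sort the data in ascending order: [30, 34, 38, 47, 74, 74, 77, 79, 85, 85, 86, 89]
Step 2: The number of values is n = 12.
Step 3: Since n is even, the median is the average of positions 6 and 7:
  Median = (74 + 77) / 2 = 75.5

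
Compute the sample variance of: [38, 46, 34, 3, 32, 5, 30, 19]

239.8393

Step 1: Compute the mean: (38 + 46 + 34 + 3 + 32 + 5 + 30 + 19) / 8 = 25.875
Step 2: Compute squared deviations from the mean:
  (38 - 25.875)^2 = 147.0156
  (46 - 25.875)^2 = 405.0156
  (34 - 25.875)^2 = 66.0156
  (3 - 25.875)^2 = 523.2656
  (32 - 25.875)^2 = 37.5156
  (5 - 25.875)^2 = 435.7656
  (30 - 25.875)^2 = 17.0156
  (19 - 25.875)^2 = 47.2656
Step 3: Sum of squared deviations = 1678.875
Step 4: Sample variance = 1678.875 / 7 = 239.8393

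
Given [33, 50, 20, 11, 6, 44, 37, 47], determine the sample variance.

281.7143

Step 1: Compute the mean: (33 + 50 + 20 + 11 + 6 + 44 + 37 + 47) / 8 = 31
Step 2: Compute squared deviations from the mean:
  (33 - 31)^2 = 4
  (50 - 31)^2 = 361
  (20 - 31)^2 = 121
  (11 - 31)^2 = 400
  (6 - 31)^2 = 625
  (44 - 31)^2 = 169
  (37 - 31)^2 = 36
  (47 - 31)^2 = 256
Step 3: Sum of squared deviations = 1972
Step 4: Sample variance = 1972 / 7 = 281.7143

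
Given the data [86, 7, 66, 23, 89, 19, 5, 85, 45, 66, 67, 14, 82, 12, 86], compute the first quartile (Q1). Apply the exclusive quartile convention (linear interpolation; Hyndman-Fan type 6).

14

Step 1: Sort the data: [5, 7, 12, 14, 19, 23, 45, 66, 66, 67, 82, 85, 86, 86, 89]
Step 2: n = 15
Step 3: Using the exclusive quartile method:
  Q1 = 14
  Q2 (median) = 66
  Q3 = 85
  IQR = Q3 - Q1 = 85 - 14 = 71
Step 4: Q1 = 14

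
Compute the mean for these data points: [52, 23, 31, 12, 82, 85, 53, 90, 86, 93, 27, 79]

59.4167

Step 1: Sum all values: 52 + 23 + 31 + 12 + 82 + 85 + 53 + 90 + 86 + 93 + 27 + 79 = 713
Step 2: Count the number of values: n = 12
Step 3: Mean = sum / n = 713 / 12 = 59.4167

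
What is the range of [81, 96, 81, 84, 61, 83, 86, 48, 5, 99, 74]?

94

Step 1: Identify the maximum value: max = 99
Step 2: Identify the minimum value: min = 5
Step 3: Range = max - min = 99 - 5 = 94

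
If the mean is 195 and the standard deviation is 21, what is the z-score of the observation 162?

-1.5714

Step 1: Recall the z-score formula: z = (x - mu) / sigma
Step 2: Substitute values: z = (162 - 195) / 21
Step 3: z = -33 / 21 = -1.5714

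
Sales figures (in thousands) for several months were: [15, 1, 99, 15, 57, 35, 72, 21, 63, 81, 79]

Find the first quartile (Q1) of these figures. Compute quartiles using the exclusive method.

15

Step 1: Sort the data: [1, 15, 15, 21, 35, 57, 63, 72, 79, 81, 99]
Step 2: n = 11
Step 3: Using the exclusive quartile method:
  Q1 = 15
  Q2 (median) = 57
  Q3 = 79
  IQR = Q3 - Q1 = 79 - 15 = 64
Step 4: Q1 = 15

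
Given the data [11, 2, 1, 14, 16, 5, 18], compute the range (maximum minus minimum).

17

Step 1: Identify the maximum value: max = 18
Step 2: Identify the minimum value: min = 1
Step 3: Range = max - min = 18 - 1 = 17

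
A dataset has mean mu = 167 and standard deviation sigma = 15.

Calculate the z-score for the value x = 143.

-1.6

Step 1: Recall the z-score formula: z = (x - mu) / sigma
Step 2: Substitute values: z = (143 - 167) / 15
Step 3: z = -24 / 15 = -1.6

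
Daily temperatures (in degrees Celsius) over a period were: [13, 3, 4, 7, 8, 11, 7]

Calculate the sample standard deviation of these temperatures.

3.5523

Step 1: Compute the mean: 7.5714
Step 2: Sum of squared deviations from the mean: 75.7143
Step 3: Sample variance = 75.7143 / 6 = 12.619
Step 4: Standard deviation = sqrt(12.619) = 3.5523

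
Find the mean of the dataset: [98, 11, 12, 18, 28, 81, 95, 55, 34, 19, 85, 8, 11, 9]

40.2857

Step 1: Sum all values: 98 + 11 + 12 + 18 + 28 + 81 + 95 + 55 + 34 + 19 + 85 + 8 + 11 + 9 = 564
Step 2: Count the number of values: n = 14
Step 3: Mean = sum / n = 564 / 14 = 40.2857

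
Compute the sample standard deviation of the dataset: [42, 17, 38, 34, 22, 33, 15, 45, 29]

10.6901

Step 1: Compute the mean: 30.5556
Step 2: Sum of squared deviations from the mean: 914.2222
Step 3: Sample variance = 914.2222 / 8 = 114.2778
Step 4: Standard deviation = sqrt(114.2778) = 10.6901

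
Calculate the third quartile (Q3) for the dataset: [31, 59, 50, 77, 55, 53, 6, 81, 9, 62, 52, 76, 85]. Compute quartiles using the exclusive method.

76.5

Step 1: Sort the data: [6, 9, 31, 50, 52, 53, 55, 59, 62, 76, 77, 81, 85]
Step 2: n = 13
Step 3: Using the exclusive quartile method:
  Q1 = 40.5
  Q2 (median) = 55
  Q3 = 76.5
  IQR = Q3 - Q1 = 76.5 - 40.5 = 36
Step 4: Q3 = 76.5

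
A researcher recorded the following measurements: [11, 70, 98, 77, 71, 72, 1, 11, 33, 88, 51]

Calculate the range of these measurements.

97

Step 1: Identify the maximum value: max = 98
Step 2: Identify the minimum value: min = 1
Step 3: Range = max - min = 98 - 1 = 97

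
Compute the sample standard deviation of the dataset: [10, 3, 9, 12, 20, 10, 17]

5.5635

Step 1: Compute the mean: 11.5714
Step 2: Sum of squared deviations from the mean: 185.7143
Step 3: Sample variance = 185.7143 / 6 = 30.9524
Step 4: Standard deviation = sqrt(30.9524) = 5.5635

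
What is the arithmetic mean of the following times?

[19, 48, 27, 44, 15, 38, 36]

32.4286

Step 1: Sum all values: 19 + 48 + 27 + 44 + 15 + 38 + 36 = 227
Step 2: Count the number of values: n = 7
Step 3: Mean = sum / n = 227 / 7 = 32.4286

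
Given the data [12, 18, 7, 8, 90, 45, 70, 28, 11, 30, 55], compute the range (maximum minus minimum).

83

Step 1: Identify the maximum value: max = 90
Step 2: Identify the minimum value: min = 7
Step 3: Range = max - min = 90 - 7 = 83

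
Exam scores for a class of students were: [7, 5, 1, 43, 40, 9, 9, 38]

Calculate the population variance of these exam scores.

280.25

Step 1: Compute the mean: (7 + 5 + 1 + 43 + 40 + 9 + 9 + 38) / 8 = 19
Step 2: Compute squared deviations from the mean:
  (7 - 19)^2 = 144
  (5 - 19)^2 = 196
  (1 - 19)^2 = 324
  (43 - 19)^2 = 576
  (40 - 19)^2 = 441
  (9 - 19)^2 = 100
  (9 - 19)^2 = 100
  (38 - 19)^2 = 361
Step 3: Sum of squared deviations = 2242
Step 4: Population variance = 2242 / 8 = 280.25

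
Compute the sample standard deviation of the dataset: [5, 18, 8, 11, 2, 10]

5.5136

Step 1: Compute the mean: 9
Step 2: Sum of squared deviations from the mean: 152
Step 3: Sample variance = 152 / 5 = 30.4
Step 4: Standard deviation = sqrt(30.4) = 5.5136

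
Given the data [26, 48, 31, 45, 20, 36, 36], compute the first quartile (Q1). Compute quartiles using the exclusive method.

26

Step 1: Sort the data: [20, 26, 31, 36, 36, 45, 48]
Step 2: n = 7
Step 3: Using the exclusive quartile method:
  Q1 = 26
  Q2 (median) = 36
  Q3 = 45
  IQR = Q3 - Q1 = 45 - 26 = 19
Step 4: Q1 = 26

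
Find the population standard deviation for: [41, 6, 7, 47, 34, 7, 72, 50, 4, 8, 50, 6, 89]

27.4101

Step 1: Compute the mean: 32.3846
Step 2: Sum of squared deviations from the mean: 9767.0769
Step 3: Population variance = 9767.0769 / 13 = 751.3136
Step 4: Standard deviation = sqrt(751.3136) = 27.4101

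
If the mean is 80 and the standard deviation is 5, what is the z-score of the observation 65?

-3

Step 1: Recall the z-score formula: z = (x - mu) / sigma
Step 2: Substitute values: z = (65 - 80) / 5
Step 3: z = -15 / 5 = -3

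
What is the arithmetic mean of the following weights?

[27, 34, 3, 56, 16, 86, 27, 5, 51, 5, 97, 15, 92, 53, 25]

39.4667

Step 1: Sum all values: 27 + 34 + 3 + 56 + 16 + 86 + 27 + 5 + 51 + 5 + 97 + 15 + 92 + 53 + 25 = 592
Step 2: Count the number of values: n = 15
Step 3: Mean = sum / n = 592 / 15 = 39.4667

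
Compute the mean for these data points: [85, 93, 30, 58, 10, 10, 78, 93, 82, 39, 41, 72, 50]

57

Step 1: Sum all values: 85 + 93 + 30 + 58 + 10 + 10 + 78 + 93 + 82 + 39 + 41 + 72 + 50 = 741
Step 2: Count the number of values: n = 13
Step 3: Mean = sum / n = 741 / 13 = 57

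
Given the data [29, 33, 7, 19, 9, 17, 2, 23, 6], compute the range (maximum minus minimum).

31

Step 1: Identify the maximum value: max = 33
Step 2: Identify the minimum value: min = 2
Step 3: Range = max - min = 33 - 2 = 31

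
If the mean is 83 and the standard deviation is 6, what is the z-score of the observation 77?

-1

Step 1: Recall the z-score formula: z = (x - mu) / sigma
Step 2: Substitute values: z = (77 - 83) / 6
Step 3: z = -6 / 6 = -1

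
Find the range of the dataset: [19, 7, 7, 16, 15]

12

Step 1: Identify the maximum value: max = 19
Step 2: Identify the minimum value: min = 7
Step 3: Range = max - min = 19 - 7 = 12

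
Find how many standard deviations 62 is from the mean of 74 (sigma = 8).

-1.5

Step 1: Recall the z-score formula: z = (x - mu) / sigma
Step 2: Substitute values: z = (62 - 74) / 8
Step 3: z = -12 / 8 = -1.5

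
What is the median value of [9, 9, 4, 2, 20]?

9

Step 1: Sort the data in ascending order: [2, 4, 9, 9, 20]
Step 2: The number of values is n = 5.
Step 3: Since n is odd, the median is the middle value at position 3: 9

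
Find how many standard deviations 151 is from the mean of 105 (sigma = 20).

2.3

Step 1: Recall the z-score formula: z = (x - mu) / sigma
Step 2: Substitute values: z = (151 - 105) / 20
Step 3: z = 46 / 20 = 2.3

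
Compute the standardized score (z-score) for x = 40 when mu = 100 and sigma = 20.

-3

Step 1: Recall the z-score formula: z = (x - mu) / sigma
Step 2: Substitute values: z = (40 - 100) / 20
Step 3: z = -60 / 20 = -3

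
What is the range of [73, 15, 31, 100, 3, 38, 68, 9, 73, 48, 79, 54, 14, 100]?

97

Step 1: Identify the maximum value: max = 100
Step 2: Identify the minimum value: min = 3
Step 3: Range = max - min = 100 - 3 = 97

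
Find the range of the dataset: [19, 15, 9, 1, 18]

18

Step 1: Identify the maximum value: max = 19
Step 2: Identify the minimum value: min = 1
Step 3: Range = max - min = 19 - 1 = 18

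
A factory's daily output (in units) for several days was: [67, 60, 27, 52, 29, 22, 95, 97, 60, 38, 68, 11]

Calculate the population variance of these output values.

701.1389

Step 1: Compute the mean: (67 + 60 + 27 + 52 + 29 + 22 + 95 + 97 + 60 + 38 + 68 + 11) / 12 = 52.1667
Step 2: Compute squared deviations from the mean:
  (67 - 52.1667)^2 = 220.0278
  (60 - 52.1667)^2 = 61.3611
  (27 - 52.1667)^2 = 633.3611
  (52 - 52.1667)^2 = 0.0278
  (29 - 52.1667)^2 = 536.6944
  (22 - 52.1667)^2 = 910.0278
  (95 - 52.1667)^2 = 1834.6944
  (97 - 52.1667)^2 = 2010.0278
  (60 - 52.1667)^2 = 61.3611
  (38 - 52.1667)^2 = 200.6944
  (68 - 52.1667)^2 = 250.6944
  (11 - 52.1667)^2 = 1694.6944
Step 3: Sum of squared deviations = 8413.6667
Step 4: Population variance = 8413.6667 / 12 = 701.1389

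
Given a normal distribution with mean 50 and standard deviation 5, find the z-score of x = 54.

0.8

Step 1: Recall the z-score formula: z = (x - mu) / sigma
Step 2: Substitute values: z = (54 - 50) / 5
Step 3: z = 4 / 5 = 0.8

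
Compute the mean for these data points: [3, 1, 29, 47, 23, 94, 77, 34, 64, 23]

39.5

Step 1: Sum all values: 3 + 1 + 29 + 47 + 23 + 94 + 77 + 34 + 64 + 23 = 395
Step 2: Count the number of values: n = 10
Step 3: Mean = sum / n = 395 / 10 = 39.5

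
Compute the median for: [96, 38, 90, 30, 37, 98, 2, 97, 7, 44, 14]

38

Step 1: Sort the data in ascending order: [2, 7, 14, 30, 37, 38, 44, 90, 96, 97, 98]
Step 2: The number of values is n = 11.
Step 3: Since n is odd, the median is the middle value at position 6: 38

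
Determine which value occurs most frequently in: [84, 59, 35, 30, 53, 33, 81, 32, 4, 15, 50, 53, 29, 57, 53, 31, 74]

53

Step 1: Count the frequency of each value:
  4: appears 1 time(s)
  15: appears 1 time(s)
  29: appears 1 time(s)
  30: appears 1 time(s)
  31: appears 1 time(s)
  32: appears 1 time(s)
  33: appears 1 time(s)
  35: appears 1 time(s)
  50: appears 1 time(s)
  53: appears 3 time(s)
  57: appears 1 time(s)
  59: appears 1 time(s)
  74: appears 1 time(s)
  81: appears 1 time(s)
  84: appears 1 time(s)
Step 2: The value 53 appears most frequently (3 times).
Step 3: Mode = 53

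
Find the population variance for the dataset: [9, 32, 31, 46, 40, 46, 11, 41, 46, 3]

252.25

Step 1: Compute the mean: (9 + 32 + 31 + 46 + 40 + 46 + 11 + 41 + 46 + 3) / 10 = 30.5
Step 2: Compute squared deviations from the mean:
  (9 - 30.5)^2 = 462.25
  (32 - 30.5)^2 = 2.25
  (31 - 30.5)^2 = 0.25
  (46 - 30.5)^2 = 240.25
  (40 - 30.5)^2 = 90.25
  (46 - 30.5)^2 = 240.25
  (11 - 30.5)^2 = 380.25
  (41 - 30.5)^2 = 110.25
  (46 - 30.5)^2 = 240.25
  (3 - 30.5)^2 = 756.25
Step 3: Sum of squared deviations = 2522.5
Step 4: Population variance = 2522.5 / 10 = 252.25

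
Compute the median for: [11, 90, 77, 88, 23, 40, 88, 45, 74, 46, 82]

74

Step 1: Sort the data in ascending order: [11, 23, 40, 45, 46, 74, 77, 82, 88, 88, 90]
Step 2: The number of values is n = 11.
Step 3: Since n is odd, the median is the middle value at position 6: 74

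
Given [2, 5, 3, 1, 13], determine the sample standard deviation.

4.8166

Step 1: Compute the mean: 4.8
Step 2: Sum of squared deviations from the mean: 92.8
Step 3: Sample variance = 92.8 / 4 = 23.2
Step 4: Standard deviation = sqrt(23.2) = 4.8166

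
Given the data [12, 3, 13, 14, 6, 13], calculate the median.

12.5

Step 1: Sort the data in ascending order: [3, 6, 12, 13, 13, 14]
Step 2: The number of values is n = 6.
Step 3: Since n is even, the median is the average of positions 3 and 4:
  Median = (12 + 13) / 2 = 12.5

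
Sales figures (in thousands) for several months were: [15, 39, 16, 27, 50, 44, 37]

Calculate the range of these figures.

35

Step 1: Identify the maximum value: max = 50
Step 2: Identify the minimum value: min = 15
Step 3: Range = max - min = 50 - 15 = 35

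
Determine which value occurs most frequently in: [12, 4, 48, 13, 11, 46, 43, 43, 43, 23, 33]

43

Step 1: Count the frequency of each value:
  4: appears 1 time(s)
  11: appears 1 time(s)
  12: appears 1 time(s)
  13: appears 1 time(s)
  23: appears 1 time(s)
  33: appears 1 time(s)
  43: appears 3 time(s)
  46: appears 1 time(s)
  48: appears 1 time(s)
Step 2: The value 43 appears most frequently (3 times).
Step 3: Mode = 43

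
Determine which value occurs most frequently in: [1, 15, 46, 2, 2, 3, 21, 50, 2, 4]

2

Step 1: Count the frequency of each value:
  1: appears 1 time(s)
  2: appears 3 time(s)
  3: appears 1 time(s)
  4: appears 1 time(s)
  15: appears 1 time(s)
  21: appears 1 time(s)
  46: appears 1 time(s)
  50: appears 1 time(s)
Step 2: The value 2 appears most frequently (3 times).
Step 3: Mode = 2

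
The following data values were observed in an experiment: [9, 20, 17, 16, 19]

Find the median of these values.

17

Step 1: Sort the data in ascending order: [9, 16, 17, 19, 20]
Step 2: The number of values is n = 5.
Step 3: Since n is odd, the median is the middle value at position 3: 17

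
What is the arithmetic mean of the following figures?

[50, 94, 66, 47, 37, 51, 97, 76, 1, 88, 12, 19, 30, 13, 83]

50.9333

Step 1: Sum all values: 50 + 94 + 66 + 47 + 37 + 51 + 97 + 76 + 1 + 88 + 12 + 19 + 30 + 13 + 83 = 764
Step 2: Count the number of values: n = 15
Step 3: Mean = sum / n = 764 / 15 = 50.9333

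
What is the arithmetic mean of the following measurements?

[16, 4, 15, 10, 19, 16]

13.3333

Step 1: Sum all values: 16 + 4 + 15 + 10 + 19 + 16 = 80
Step 2: Count the number of values: n = 6
Step 3: Mean = sum / n = 80 / 6 = 13.3333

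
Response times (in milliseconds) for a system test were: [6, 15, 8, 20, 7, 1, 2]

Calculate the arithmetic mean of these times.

8.4286

Step 1: Sum all values: 6 + 15 + 8 + 20 + 7 + 1 + 2 = 59
Step 2: Count the number of values: n = 7
Step 3: Mean = sum / n = 59 / 7 = 8.4286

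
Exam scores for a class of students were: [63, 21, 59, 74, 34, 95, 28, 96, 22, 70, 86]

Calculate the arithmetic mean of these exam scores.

58.9091

Step 1: Sum all values: 63 + 21 + 59 + 74 + 34 + 95 + 28 + 96 + 22 + 70 + 86 = 648
Step 2: Count the number of values: n = 11
Step 3: Mean = sum / n = 648 / 11 = 58.9091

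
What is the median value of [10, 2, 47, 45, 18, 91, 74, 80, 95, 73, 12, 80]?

60

Step 1: Sort the data in ascending order: [2, 10, 12, 18, 45, 47, 73, 74, 80, 80, 91, 95]
Step 2: The number of values is n = 12.
Step 3: Since n is even, the median is the average of positions 6 and 7:
  Median = (47 + 73) / 2 = 60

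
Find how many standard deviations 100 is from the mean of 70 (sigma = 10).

3

Step 1: Recall the z-score formula: z = (x - mu) / sigma
Step 2: Substitute values: z = (100 - 70) / 10
Step 3: z = 30 / 10 = 3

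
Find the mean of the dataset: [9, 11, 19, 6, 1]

9.2

Step 1: Sum all values: 9 + 11 + 19 + 6 + 1 = 46
Step 2: Count the number of values: n = 5
Step 3: Mean = sum / n = 46 / 5 = 9.2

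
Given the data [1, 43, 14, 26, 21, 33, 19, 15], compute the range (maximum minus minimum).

42

Step 1: Identify the maximum value: max = 43
Step 2: Identify the minimum value: min = 1
Step 3: Range = max - min = 43 - 1 = 42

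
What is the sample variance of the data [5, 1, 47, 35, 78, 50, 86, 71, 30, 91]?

1028.7111

Step 1: Compute the mean: (5 + 1 + 47 + 35 + 78 + 50 + 86 + 71 + 30 + 91) / 10 = 49.4
Step 2: Compute squared deviations from the mean:
  (5 - 49.4)^2 = 1971.36
  (1 - 49.4)^2 = 2342.56
  (47 - 49.4)^2 = 5.76
  (35 - 49.4)^2 = 207.36
  (78 - 49.4)^2 = 817.96
  (50 - 49.4)^2 = 0.36
  (86 - 49.4)^2 = 1339.56
  (71 - 49.4)^2 = 466.56
  (30 - 49.4)^2 = 376.36
  (91 - 49.4)^2 = 1730.56
Step 3: Sum of squared deviations = 9258.4
Step 4: Sample variance = 9258.4 / 9 = 1028.7111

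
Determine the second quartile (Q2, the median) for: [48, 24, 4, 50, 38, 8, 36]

36

Step 1: Sort the data: [4, 8, 24, 36, 38, 48, 50]
Step 2: n = 7
Step 3: Q2 is the median. Since n is odd, it is the middle value at position 4: 36
Step 4: Q2 = 36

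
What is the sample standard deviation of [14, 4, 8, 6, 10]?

3.8471

Step 1: Compute the mean: 8.4
Step 2: Sum of squared deviations from the mean: 59.2
Step 3: Sample variance = 59.2 / 4 = 14.8
Step 4: Standard deviation = sqrt(14.8) = 3.8471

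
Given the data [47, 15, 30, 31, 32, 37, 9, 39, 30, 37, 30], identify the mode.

30

Step 1: Count the frequency of each value:
  9: appears 1 time(s)
  15: appears 1 time(s)
  30: appears 3 time(s)
  31: appears 1 time(s)
  32: appears 1 time(s)
  37: appears 2 time(s)
  39: appears 1 time(s)
  47: appears 1 time(s)
Step 2: The value 30 appears most frequently (3 times).
Step 3: Mode = 30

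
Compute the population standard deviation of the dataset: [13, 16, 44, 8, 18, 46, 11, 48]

16.1555

Step 1: Compute the mean: 25.5
Step 2: Sum of squared deviations from the mean: 2088
Step 3: Population variance = 2088 / 8 = 261
Step 4: Standard deviation = sqrt(261) = 16.1555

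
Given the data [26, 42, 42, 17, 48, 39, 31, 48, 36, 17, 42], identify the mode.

42

Step 1: Count the frequency of each value:
  17: appears 2 time(s)
  26: appears 1 time(s)
  31: appears 1 time(s)
  36: appears 1 time(s)
  39: appears 1 time(s)
  42: appears 3 time(s)
  48: appears 2 time(s)
Step 2: The value 42 appears most frequently (3 times).
Step 3: Mode = 42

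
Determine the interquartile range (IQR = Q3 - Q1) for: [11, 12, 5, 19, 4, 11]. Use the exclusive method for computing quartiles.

9

Step 1: Sort the data: [4, 5, 11, 11, 12, 19]
Step 2: n = 6
Step 3: Using the exclusive quartile method:
  Q1 = 4.75
  Q2 (median) = 11
  Q3 = 13.75
  IQR = Q3 - Q1 = 13.75 - 4.75 = 9
Step 4: IQR = 9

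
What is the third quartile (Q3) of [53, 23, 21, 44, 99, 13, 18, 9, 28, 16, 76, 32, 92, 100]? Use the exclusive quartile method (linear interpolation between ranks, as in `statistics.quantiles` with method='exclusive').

80

Step 1: Sort the data: [9, 13, 16, 18, 21, 23, 28, 32, 44, 53, 76, 92, 99, 100]
Step 2: n = 14
Step 3: Using the exclusive quartile method:
  Q1 = 17.5
  Q2 (median) = 30
  Q3 = 80
  IQR = Q3 - Q1 = 80 - 17.5 = 62.5
Step 4: Q3 = 80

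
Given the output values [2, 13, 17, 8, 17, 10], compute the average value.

11.1667

Step 1: Sum all values: 2 + 13 + 17 + 8 + 17 + 10 = 67
Step 2: Count the number of values: n = 6
Step 3: Mean = sum / n = 67 / 6 = 11.1667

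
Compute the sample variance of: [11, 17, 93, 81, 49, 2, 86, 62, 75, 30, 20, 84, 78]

1076.5769

Step 1: Compute the mean: (11 + 17 + 93 + 81 + 49 + 2 + 86 + 62 + 75 + 30 + 20 + 84 + 78) / 13 = 52.9231
Step 2: Compute squared deviations from the mean:
  (11 - 52.9231)^2 = 1757.5444
  (17 - 52.9231)^2 = 1290.4675
  (93 - 52.9231)^2 = 1606.1598
  (81 - 52.9231)^2 = 788.3136
  (49 - 52.9231)^2 = 15.3905
  (2 - 52.9231)^2 = 2593.1598
  (86 - 52.9231)^2 = 1094.0828
  (62 - 52.9231)^2 = 82.3905
  (75 - 52.9231)^2 = 487.3905
  (30 - 52.9231)^2 = 525.4675
  (20 - 52.9231)^2 = 1083.929
  (84 - 52.9231)^2 = 965.7751
  (78 - 52.9231)^2 = 628.8521
Step 3: Sum of squared deviations = 12918.9231
Step 4: Sample variance = 12918.9231 / 12 = 1076.5769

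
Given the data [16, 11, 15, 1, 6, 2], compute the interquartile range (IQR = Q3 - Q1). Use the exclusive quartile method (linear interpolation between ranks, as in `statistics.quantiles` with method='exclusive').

13.5

Step 1: Sort the data: [1, 2, 6, 11, 15, 16]
Step 2: n = 6
Step 3: Using the exclusive quartile method:
  Q1 = 1.75
  Q2 (median) = 8.5
  Q3 = 15.25
  IQR = Q3 - Q1 = 15.25 - 1.75 = 13.5
Step 4: IQR = 13.5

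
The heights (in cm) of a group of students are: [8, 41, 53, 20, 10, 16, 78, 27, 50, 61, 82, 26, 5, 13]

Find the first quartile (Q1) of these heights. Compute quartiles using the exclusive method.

12.25

Step 1: Sort the data: [5, 8, 10, 13, 16, 20, 26, 27, 41, 50, 53, 61, 78, 82]
Step 2: n = 14
Step 3: Using the exclusive quartile method:
  Q1 = 12.25
  Q2 (median) = 26.5
  Q3 = 55
  IQR = Q3 - Q1 = 55 - 12.25 = 42.75
Step 4: Q1 = 12.25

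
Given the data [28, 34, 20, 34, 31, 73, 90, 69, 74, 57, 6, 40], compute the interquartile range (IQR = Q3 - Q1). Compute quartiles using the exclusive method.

43.25

Step 1: Sort the data: [6, 20, 28, 31, 34, 34, 40, 57, 69, 73, 74, 90]
Step 2: n = 12
Step 3: Using the exclusive quartile method:
  Q1 = 28.75
  Q2 (median) = 37
  Q3 = 72
  IQR = Q3 - Q1 = 72 - 28.75 = 43.25
Step 4: IQR = 43.25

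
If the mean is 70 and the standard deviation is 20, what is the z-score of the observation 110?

2

Step 1: Recall the z-score formula: z = (x - mu) / sigma
Step 2: Substitute values: z = (110 - 70) / 20
Step 3: z = 40 / 20 = 2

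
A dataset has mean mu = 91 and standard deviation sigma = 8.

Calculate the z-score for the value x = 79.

-1.5

Step 1: Recall the z-score formula: z = (x - mu) / sigma
Step 2: Substitute values: z = (79 - 91) / 8
Step 3: z = -12 / 8 = -1.5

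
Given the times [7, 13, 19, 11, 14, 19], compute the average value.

13.8333

Step 1: Sum all values: 7 + 13 + 19 + 11 + 14 + 19 = 83
Step 2: Count the number of values: n = 6
Step 3: Mean = sum / n = 83 / 6 = 13.8333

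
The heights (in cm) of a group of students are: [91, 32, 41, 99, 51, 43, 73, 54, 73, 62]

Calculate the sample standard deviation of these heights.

21.9568

Step 1: Compute the mean: 61.9
Step 2: Sum of squared deviations from the mean: 4338.9
Step 3: Sample variance = 4338.9 / 9 = 482.1
Step 4: Standard deviation = sqrt(482.1) = 21.9568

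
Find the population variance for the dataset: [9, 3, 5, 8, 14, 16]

21.1389

Step 1: Compute the mean: (9 + 3 + 5 + 8 + 14 + 16) / 6 = 9.1667
Step 2: Compute squared deviations from the mean:
  (9 - 9.1667)^2 = 0.0278
  (3 - 9.1667)^2 = 38.0278
  (5 - 9.1667)^2 = 17.3611
  (8 - 9.1667)^2 = 1.3611
  (14 - 9.1667)^2 = 23.3611
  (16 - 9.1667)^2 = 46.6944
Step 3: Sum of squared deviations = 126.8333
Step 4: Population variance = 126.8333 / 6 = 21.1389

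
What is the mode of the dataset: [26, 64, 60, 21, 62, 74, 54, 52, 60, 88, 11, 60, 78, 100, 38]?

60

Step 1: Count the frequency of each value:
  11: appears 1 time(s)
  21: appears 1 time(s)
  26: appears 1 time(s)
  38: appears 1 time(s)
  52: appears 1 time(s)
  54: appears 1 time(s)
  60: appears 3 time(s)
  62: appears 1 time(s)
  64: appears 1 time(s)
  74: appears 1 time(s)
  78: appears 1 time(s)
  88: appears 1 time(s)
  100: appears 1 time(s)
Step 2: The value 60 appears most frequently (3 times).
Step 3: Mode = 60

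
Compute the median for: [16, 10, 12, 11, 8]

11

Step 1: Sort the data in ascending order: [8, 10, 11, 12, 16]
Step 2: The number of values is n = 5.
Step 3: Since n is odd, the median is the middle value at position 3: 11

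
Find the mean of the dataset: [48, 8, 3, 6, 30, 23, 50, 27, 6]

22.3333

Step 1: Sum all values: 48 + 8 + 3 + 6 + 30 + 23 + 50 + 27 + 6 = 201
Step 2: Count the number of values: n = 9
Step 3: Mean = sum / n = 201 / 9 = 22.3333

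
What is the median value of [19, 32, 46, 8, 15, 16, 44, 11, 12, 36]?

17.5

Step 1: Sort the data in ascending order: [8, 11, 12, 15, 16, 19, 32, 36, 44, 46]
Step 2: The number of values is n = 10.
Step 3: Since n is even, the median is the average of positions 5 and 6:
  Median = (16 + 19) / 2 = 17.5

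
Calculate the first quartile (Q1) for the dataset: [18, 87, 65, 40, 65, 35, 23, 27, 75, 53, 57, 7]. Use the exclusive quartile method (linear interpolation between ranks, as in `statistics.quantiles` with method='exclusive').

24

Step 1: Sort the data: [7, 18, 23, 27, 35, 40, 53, 57, 65, 65, 75, 87]
Step 2: n = 12
Step 3: Using the exclusive quartile method:
  Q1 = 24
  Q2 (median) = 46.5
  Q3 = 65
  IQR = Q3 - Q1 = 65 - 24 = 41
Step 4: Q1 = 24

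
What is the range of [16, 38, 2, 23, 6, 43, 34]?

41

Step 1: Identify the maximum value: max = 43
Step 2: Identify the minimum value: min = 2
Step 3: Range = max - min = 43 - 2 = 41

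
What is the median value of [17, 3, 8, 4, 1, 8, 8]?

8

Step 1: Sort the data in ascending order: [1, 3, 4, 8, 8, 8, 17]
Step 2: The number of values is n = 7.
Step 3: Since n is odd, the median is the middle value at position 4: 8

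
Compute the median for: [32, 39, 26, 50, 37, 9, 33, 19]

32.5

Step 1: Sort the data in ascending order: [9, 19, 26, 32, 33, 37, 39, 50]
Step 2: The number of values is n = 8.
Step 3: Since n is even, the median is the average of positions 4 and 5:
  Median = (32 + 33) / 2 = 32.5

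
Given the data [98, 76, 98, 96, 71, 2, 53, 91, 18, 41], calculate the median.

73.5

Step 1: Sort the data in ascending order: [2, 18, 41, 53, 71, 76, 91, 96, 98, 98]
Step 2: The number of values is n = 10.
Step 3: Since n is even, the median is the average of positions 5 and 6:
  Median = (71 + 76) / 2 = 73.5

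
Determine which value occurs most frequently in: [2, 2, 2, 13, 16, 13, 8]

2

Step 1: Count the frequency of each value:
  2: appears 3 time(s)
  8: appears 1 time(s)
  13: appears 2 time(s)
  16: appears 1 time(s)
Step 2: The value 2 appears most frequently (3 times).
Step 3: Mode = 2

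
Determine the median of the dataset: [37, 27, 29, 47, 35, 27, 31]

31

Step 1: Sort the data in ascending order: [27, 27, 29, 31, 35, 37, 47]
Step 2: The number of values is n = 7.
Step 3: Since n is odd, the median is the middle value at position 4: 31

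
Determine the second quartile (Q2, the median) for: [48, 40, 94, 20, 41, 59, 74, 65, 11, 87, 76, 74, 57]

59

Step 1: Sort the data: [11, 20, 40, 41, 48, 57, 59, 65, 74, 74, 76, 87, 94]
Step 2: n = 13
Step 3: Q2 is the median. Since n is odd, it is the middle value at position 7: 59
Step 4: Q2 = 59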